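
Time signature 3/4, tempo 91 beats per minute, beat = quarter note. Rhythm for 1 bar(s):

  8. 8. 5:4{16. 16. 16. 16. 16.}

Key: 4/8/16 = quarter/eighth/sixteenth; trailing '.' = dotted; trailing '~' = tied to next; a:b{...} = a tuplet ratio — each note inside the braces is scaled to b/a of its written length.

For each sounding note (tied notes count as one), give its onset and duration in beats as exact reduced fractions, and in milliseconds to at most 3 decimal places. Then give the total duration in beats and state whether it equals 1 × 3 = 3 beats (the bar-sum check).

1) 0.0ms=0b +494.505ms=3/4b
2) 494.505ms=3/4b +494.505ms=3/4b
3) 989.011ms=3/2b +197.802ms=3/10b
4) 1186.813ms=9/5b +197.802ms=3/10b
5) 1384.615ms=21/10b +197.802ms=3/10b
6) 1582.418ms=12/5b +197.802ms=3/10b
7) 1780.22ms=27/10b +197.802ms=3/10b
Σ=3b of 3 (91bpm 3/4) — PASS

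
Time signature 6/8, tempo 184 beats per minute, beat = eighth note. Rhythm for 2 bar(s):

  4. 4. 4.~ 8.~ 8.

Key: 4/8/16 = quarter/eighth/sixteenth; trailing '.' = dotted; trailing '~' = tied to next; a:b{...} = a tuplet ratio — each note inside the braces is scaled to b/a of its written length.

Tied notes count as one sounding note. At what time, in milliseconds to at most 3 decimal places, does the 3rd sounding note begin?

1. 0.0ms @ 0 + 978.261ms (3)
2. 978.261ms @ 3 + 978.261ms (3)
3. 1956.522ms @ 6 + 1956.522ms (6)

note 3 onset = 6b = 1956.522ms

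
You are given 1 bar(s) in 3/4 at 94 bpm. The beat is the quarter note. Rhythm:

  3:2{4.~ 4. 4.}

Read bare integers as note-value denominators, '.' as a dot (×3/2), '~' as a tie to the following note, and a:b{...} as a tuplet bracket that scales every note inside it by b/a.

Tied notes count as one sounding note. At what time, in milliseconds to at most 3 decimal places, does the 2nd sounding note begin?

note 2 onset = 2b = 1276.596ms

1. 0.0ms @ 0 + 1276.596ms (2)
2. 1276.596ms @ 2 + 638.298ms (1)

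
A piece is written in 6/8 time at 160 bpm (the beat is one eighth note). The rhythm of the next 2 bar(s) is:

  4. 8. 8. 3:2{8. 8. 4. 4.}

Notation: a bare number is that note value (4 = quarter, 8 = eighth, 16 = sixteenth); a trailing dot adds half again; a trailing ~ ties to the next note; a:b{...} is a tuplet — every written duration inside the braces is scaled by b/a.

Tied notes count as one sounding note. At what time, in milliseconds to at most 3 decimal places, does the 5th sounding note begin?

note 5 onset = 7b = 2625.0ms

1. 0.0ms @ 0 + 1125.0ms (3)
2. 1125.0ms @ 3 + 562.5ms (3/2)
3. 1687.5ms @ 9/2 + 562.5ms (3/2)
4. 2250.0ms @ 6 + 375.0ms (1)
5. 2625.0ms @ 7 + 375.0ms (1)
6. 3000.0ms @ 8 + 750.0ms (2)
7. 3750.0ms @ 10 + 750.0ms (2)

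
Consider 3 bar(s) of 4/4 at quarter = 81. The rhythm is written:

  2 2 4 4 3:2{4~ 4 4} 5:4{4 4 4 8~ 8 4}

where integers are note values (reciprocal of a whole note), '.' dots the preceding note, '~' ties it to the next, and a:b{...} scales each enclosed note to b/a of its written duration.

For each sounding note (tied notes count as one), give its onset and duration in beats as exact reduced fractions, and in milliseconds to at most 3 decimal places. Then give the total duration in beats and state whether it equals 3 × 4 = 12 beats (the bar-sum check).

1) 0.0ms=0b +1481.481ms=2b
2) 1481.481ms=2b +1481.481ms=2b
3) 2962.963ms=4b +740.741ms=1b
4) 3703.704ms=5b +740.741ms=1b
5) 4444.444ms=6b +987.654ms=4/3b
6) 5432.099ms=22/3b +493.827ms=2/3b
7) 5925.926ms=8b +592.593ms=4/5b
8) 6518.519ms=44/5b +592.593ms=4/5b
9) 7111.111ms=48/5b +592.593ms=4/5b
10) 7703.704ms=52/5b +592.593ms=4/5b
11) 8296.296ms=56/5b +592.593ms=4/5b
Σ=12b of 12 (81bpm 4/4) — PASS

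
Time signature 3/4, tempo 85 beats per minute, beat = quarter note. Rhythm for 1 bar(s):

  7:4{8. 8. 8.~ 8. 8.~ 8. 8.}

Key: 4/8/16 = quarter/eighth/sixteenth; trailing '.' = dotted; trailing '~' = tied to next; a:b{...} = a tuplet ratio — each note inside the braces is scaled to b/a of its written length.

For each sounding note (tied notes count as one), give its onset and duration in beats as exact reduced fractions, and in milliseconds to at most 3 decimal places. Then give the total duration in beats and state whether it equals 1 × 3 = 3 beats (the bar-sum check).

1) 0.0ms=0b +302.521ms=3/7b
2) 302.521ms=3/7b +302.521ms=3/7b
3) 605.042ms=6/7b +605.042ms=6/7b
4) 1210.084ms=12/7b +605.042ms=6/7b
5) 1815.126ms=18/7b +302.521ms=3/7b
Σ=3b of 3 (85bpm 3/4) — PASS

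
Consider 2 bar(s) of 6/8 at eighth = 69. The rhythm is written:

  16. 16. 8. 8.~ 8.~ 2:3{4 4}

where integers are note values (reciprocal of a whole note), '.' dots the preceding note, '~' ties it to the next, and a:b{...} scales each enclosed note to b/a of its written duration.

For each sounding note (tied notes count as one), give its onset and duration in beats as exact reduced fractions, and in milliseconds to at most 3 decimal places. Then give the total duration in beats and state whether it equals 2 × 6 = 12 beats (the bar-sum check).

1) 0.0ms=0b +652.174ms=3/4b
2) 652.174ms=3/4b +652.174ms=3/4b
3) 1304.348ms=3/2b +1304.348ms=3/2b
4) 2608.696ms=3b +5217.391ms=6b
5) 7826.087ms=9b +2608.696ms=3b
Σ=12b of 12 (69bpm 6/8) — PASS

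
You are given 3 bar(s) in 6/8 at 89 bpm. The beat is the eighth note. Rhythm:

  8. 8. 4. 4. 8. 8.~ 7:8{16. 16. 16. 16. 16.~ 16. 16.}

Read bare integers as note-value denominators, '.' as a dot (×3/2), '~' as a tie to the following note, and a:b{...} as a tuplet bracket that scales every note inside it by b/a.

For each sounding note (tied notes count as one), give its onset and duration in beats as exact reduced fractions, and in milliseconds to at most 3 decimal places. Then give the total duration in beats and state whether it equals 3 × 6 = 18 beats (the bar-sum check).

1) 0.0ms=0b +1011.236ms=3/2b
2) 1011.236ms=3/2b +1011.236ms=3/2b
3) 2022.472ms=3b +2022.472ms=3b
4) 4044.944ms=6b +2022.472ms=3b
5) 6067.416ms=9b +1011.236ms=3/2b
6) 7078.652ms=21/2b +1589.085ms=33/14b
7) 8667.737ms=90/7b +577.849ms=6/7b
8) 9245.586ms=96/7b +577.849ms=6/7b
9) 9823.435ms=102/7b +577.849ms=6/7b
10) 10401.284ms=108/7b +1155.698ms=12/7b
11) 11556.982ms=120/7b +577.849ms=6/7b
Σ=18b of 18 (89bpm 6/8) — PASS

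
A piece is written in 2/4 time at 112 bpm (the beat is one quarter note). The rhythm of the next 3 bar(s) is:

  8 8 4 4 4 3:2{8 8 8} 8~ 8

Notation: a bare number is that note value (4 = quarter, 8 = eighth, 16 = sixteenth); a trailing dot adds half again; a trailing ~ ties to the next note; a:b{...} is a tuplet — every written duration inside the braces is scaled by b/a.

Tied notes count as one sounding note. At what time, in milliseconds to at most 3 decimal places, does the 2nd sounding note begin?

note 2 onset = 1/2b = 267.857ms

1. 0.0ms @ 0 + 267.857ms (1/2)
2. 267.857ms @ 1/2 + 267.857ms (1/2)
3. 535.714ms @ 1 + 535.714ms (1)
4. 1071.429ms @ 2 + 535.714ms (1)
5. 1607.143ms @ 3 + 535.714ms (1)
6. 2142.857ms @ 4 + 178.571ms (1/3)
7. 2321.429ms @ 13/3 + 178.571ms (1/3)
8. 2500.0ms @ 14/3 + 178.571ms (1/3)
9. 2678.571ms @ 5 + 535.714ms (1)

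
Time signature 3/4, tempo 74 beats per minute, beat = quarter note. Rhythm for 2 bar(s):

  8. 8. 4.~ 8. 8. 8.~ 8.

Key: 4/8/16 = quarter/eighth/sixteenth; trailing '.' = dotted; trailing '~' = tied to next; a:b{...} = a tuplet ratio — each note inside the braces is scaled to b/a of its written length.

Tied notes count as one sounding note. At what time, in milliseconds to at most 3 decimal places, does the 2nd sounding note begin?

note 2 onset = 3/4b = 608.108ms

1. 0.0ms @ 0 + 608.108ms (3/4)
2. 608.108ms @ 3/4 + 608.108ms (3/4)
3. 1216.216ms @ 3/2 + 1824.324ms (9/4)
4. 3040.541ms @ 15/4 + 608.108ms (3/4)
5. 3648.649ms @ 9/2 + 1216.216ms (3/2)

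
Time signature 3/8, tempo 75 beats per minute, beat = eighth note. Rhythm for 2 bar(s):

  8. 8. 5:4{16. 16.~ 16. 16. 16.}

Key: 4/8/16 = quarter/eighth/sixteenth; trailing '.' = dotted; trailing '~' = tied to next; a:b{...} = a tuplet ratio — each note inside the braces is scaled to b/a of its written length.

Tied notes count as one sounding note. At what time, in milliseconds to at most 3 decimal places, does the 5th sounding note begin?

1. 0.0ms @ 0 + 1200.0ms (3/2)
2. 1200.0ms @ 3/2 + 1200.0ms (3/2)
3. 2400.0ms @ 3 + 480.0ms (3/5)
4. 2880.0ms @ 18/5 + 960.0ms (6/5)
5. 3840.0ms @ 24/5 + 480.0ms (3/5)
6. 4320.0ms @ 27/5 + 480.0ms (3/5)

note 5 onset = 24/5b = 3840.0ms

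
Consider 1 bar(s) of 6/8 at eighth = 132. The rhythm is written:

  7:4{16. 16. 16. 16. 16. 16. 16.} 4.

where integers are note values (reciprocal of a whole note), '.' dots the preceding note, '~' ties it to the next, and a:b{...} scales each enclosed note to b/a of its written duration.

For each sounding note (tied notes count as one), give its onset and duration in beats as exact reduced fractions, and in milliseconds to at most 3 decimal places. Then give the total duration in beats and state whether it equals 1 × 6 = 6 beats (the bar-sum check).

1) 0.0ms=0b +194.805ms=3/7b
2) 194.805ms=3/7b +194.805ms=3/7b
3) 389.61ms=6/7b +194.805ms=3/7b
4) 584.416ms=9/7b +194.805ms=3/7b
5) 779.221ms=12/7b +194.805ms=3/7b
6) 974.026ms=15/7b +194.805ms=3/7b
7) 1168.831ms=18/7b +194.805ms=3/7b
8) 1363.636ms=3b +1363.636ms=3b
Σ=6b of 6 (132bpm 6/8) — PASS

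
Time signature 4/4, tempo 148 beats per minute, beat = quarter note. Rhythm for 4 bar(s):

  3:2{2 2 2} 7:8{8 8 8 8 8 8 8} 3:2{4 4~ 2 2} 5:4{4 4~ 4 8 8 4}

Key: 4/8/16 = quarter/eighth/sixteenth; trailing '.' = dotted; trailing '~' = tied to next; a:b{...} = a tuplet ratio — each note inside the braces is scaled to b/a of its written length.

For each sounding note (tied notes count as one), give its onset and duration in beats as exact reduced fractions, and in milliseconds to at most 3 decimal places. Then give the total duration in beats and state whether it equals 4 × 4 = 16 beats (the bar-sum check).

1) 0.0ms=0b +540.541ms=4/3b
2) 540.541ms=4/3b +540.541ms=4/3b
3) 1081.081ms=8/3b +540.541ms=4/3b
4) 1621.622ms=4b +231.66ms=4/7b
5) 1853.282ms=32/7b +231.66ms=4/7b
6) 2084.942ms=36/7b +231.66ms=4/7b
7) 2316.602ms=40/7b +231.66ms=4/7b
8) 2548.263ms=44/7b +231.66ms=4/7b
9) 2779.923ms=48/7b +231.66ms=4/7b
10) 3011.583ms=52/7b +231.66ms=4/7b
11) 3243.243ms=8b +270.27ms=2/3b
12) 3513.514ms=26/3b +810.811ms=2b
13) 4324.324ms=32/3b +540.541ms=4/3b
14) 4864.865ms=12b +324.324ms=4/5b
15) 5189.189ms=64/5b +648.649ms=8/5b
16) 5837.838ms=72/5b +162.162ms=2/5b
17) 6000.0ms=74/5b +162.162ms=2/5b
18) 6162.162ms=76/5b +324.324ms=4/5b
Σ=16b of 16 (148bpm 4/4) — PASS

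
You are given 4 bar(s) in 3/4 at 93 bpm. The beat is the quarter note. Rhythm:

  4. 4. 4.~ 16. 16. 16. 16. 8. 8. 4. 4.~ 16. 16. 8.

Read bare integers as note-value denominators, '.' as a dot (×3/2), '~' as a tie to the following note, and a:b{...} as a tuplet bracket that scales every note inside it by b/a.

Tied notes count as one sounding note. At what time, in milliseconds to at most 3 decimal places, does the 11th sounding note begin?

1. 0.0ms @ 0 + 967.742ms (3/2)
2. 967.742ms @ 3/2 + 967.742ms (3/2)
3. 1935.484ms @ 3 + 1209.677ms (15/8)
4. 3145.161ms @ 39/8 + 241.935ms (3/8)
5. 3387.097ms @ 21/4 + 241.935ms (3/8)
6. 3629.032ms @ 45/8 + 241.935ms (3/8)
7. 3870.968ms @ 6 + 483.871ms (3/4)
8. 4354.839ms @ 27/4 + 483.871ms (3/4)
9. 4838.71ms @ 15/2 + 967.742ms (3/2)
10. 5806.452ms @ 9 + 1209.677ms (15/8)
11. 7016.129ms @ 87/8 + 241.935ms (3/8)
12. 7258.065ms @ 45/4 + 483.871ms (3/4)

note 11 onset = 87/8b = 7016.129ms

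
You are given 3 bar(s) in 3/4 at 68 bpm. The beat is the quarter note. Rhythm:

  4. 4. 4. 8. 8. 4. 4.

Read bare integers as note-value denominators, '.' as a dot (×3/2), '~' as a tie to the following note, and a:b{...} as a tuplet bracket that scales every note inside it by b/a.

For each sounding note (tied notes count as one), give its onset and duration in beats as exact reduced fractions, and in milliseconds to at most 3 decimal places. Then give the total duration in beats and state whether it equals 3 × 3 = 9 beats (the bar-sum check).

1) 0.0ms=0b +1323.529ms=3/2b
2) 1323.529ms=3/2b +1323.529ms=3/2b
3) 2647.059ms=3b +1323.529ms=3/2b
4) 3970.588ms=9/2b +661.765ms=3/4b
5) 4632.353ms=21/4b +661.765ms=3/4b
6) 5294.118ms=6b +1323.529ms=3/2b
7) 6617.647ms=15/2b +1323.529ms=3/2b
Σ=9b of 9 (68bpm 3/4) — PASS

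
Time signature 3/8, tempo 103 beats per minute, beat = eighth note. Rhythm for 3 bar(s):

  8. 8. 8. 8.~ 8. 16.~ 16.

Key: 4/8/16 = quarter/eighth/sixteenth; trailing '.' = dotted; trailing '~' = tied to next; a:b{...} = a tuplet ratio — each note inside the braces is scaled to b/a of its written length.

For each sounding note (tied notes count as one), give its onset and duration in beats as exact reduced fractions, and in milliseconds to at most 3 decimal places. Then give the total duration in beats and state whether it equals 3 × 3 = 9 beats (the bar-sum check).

1) 0.0ms=0b +873.786ms=3/2b
2) 873.786ms=3/2b +873.786ms=3/2b
3) 1747.573ms=3b +873.786ms=3/2b
4) 2621.359ms=9/2b +1747.573ms=3b
5) 4368.932ms=15/2b +873.786ms=3/2b
Σ=9b of 9 (103bpm 3/8) — PASS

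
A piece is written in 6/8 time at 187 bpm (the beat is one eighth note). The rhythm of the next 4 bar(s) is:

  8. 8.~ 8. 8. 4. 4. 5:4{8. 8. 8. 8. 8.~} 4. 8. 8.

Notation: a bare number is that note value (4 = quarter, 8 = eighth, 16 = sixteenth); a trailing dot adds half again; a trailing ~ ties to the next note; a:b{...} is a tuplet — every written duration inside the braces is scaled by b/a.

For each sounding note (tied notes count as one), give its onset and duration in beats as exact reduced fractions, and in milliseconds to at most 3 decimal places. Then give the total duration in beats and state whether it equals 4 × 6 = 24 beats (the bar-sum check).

1) 0.0ms=0b +481.283ms=3/2b
2) 481.283ms=3/2b +962.567ms=3b
3) 1443.85ms=9/2b +481.283ms=3/2b
4) 1925.134ms=6b +962.567ms=3b
5) 2887.701ms=9b +962.567ms=3b
6) 3850.267ms=12b +385.027ms=6/5b
7) 4235.294ms=66/5b +385.027ms=6/5b
8) 4620.321ms=72/5b +385.027ms=6/5b
9) 5005.348ms=78/5b +385.027ms=6/5b
10) 5390.374ms=84/5b +1347.594ms=21/5b
11) 6737.968ms=21b +481.283ms=3/2b
12) 7219.251ms=45/2b +481.283ms=3/2b
Σ=24b of 24 (187bpm 6/8) — PASS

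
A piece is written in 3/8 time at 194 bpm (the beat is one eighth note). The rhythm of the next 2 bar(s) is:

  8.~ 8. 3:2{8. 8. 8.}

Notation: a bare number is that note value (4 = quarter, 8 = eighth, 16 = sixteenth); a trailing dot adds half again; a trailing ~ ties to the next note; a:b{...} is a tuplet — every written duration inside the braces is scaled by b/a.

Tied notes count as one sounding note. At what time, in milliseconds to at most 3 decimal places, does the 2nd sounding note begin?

1. 0.0ms @ 0 + 927.835ms (3)
2. 927.835ms @ 3 + 309.278ms (1)
3. 1237.113ms @ 4 + 309.278ms (1)
4. 1546.392ms @ 5 + 309.278ms (1)

note 2 onset = 3b = 927.835ms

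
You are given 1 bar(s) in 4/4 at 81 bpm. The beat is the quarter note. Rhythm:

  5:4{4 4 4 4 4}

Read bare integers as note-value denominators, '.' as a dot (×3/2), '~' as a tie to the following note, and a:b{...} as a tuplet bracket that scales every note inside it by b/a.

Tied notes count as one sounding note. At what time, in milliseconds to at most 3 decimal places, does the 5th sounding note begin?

note 5 onset = 16/5b = 2370.37ms

1. 0.0ms @ 0 + 592.593ms (4/5)
2. 592.593ms @ 4/5 + 592.593ms (4/5)
3. 1185.185ms @ 8/5 + 592.593ms (4/5)
4. 1777.778ms @ 12/5 + 592.593ms (4/5)
5. 2370.37ms @ 16/5 + 592.593ms (4/5)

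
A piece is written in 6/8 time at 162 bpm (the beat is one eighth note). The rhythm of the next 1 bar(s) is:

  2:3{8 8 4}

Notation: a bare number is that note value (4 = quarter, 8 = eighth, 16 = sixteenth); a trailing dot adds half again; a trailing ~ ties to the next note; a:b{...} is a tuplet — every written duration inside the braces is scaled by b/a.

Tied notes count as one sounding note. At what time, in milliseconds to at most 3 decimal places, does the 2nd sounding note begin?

1. 0.0ms @ 0 + 555.556ms (3/2)
2. 555.556ms @ 3/2 + 555.556ms (3/2)
3. 1111.111ms @ 3 + 1111.111ms (3)

note 2 onset = 3/2b = 555.556ms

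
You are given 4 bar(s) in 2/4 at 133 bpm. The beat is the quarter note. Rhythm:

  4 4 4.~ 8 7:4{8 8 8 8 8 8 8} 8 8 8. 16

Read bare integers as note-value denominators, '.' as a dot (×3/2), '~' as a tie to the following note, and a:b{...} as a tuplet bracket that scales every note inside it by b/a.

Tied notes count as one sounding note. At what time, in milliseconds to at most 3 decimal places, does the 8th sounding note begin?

1. 0.0ms @ 0 + 451.128ms (1)
2. 451.128ms @ 1 + 451.128ms (1)
3. 902.256ms @ 2 + 902.256ms (2)
4. 1804.511ms @ 4 + 128.894ms (2/7)
5. 1933.405ms @ 30/7 + 128.894ms (2/7)
6. 2062.299ms @ 32/7 + 128.894ms (2/7)
7. 2191.192ms @ 34/7 + 128.894ms (2/7)
8. 2320.086ms @ 36/7 + 128.894ms (2/7)
9. 2448.98ms @ 38/7 + 128.894ms (2/7)
10. 2577.873ms @ 40/7 + 128.894ms (2/7)
11. 2706.767ms @ 6 + 225.564ms (1/2)
12. 2932.331ms @ 13/2 + 225.564ms (1/2)
13. 3157.895ms @ 7 + 338.346ms (3/4)
14. 3496.241ms @ 31/4 + 112.782ms (1/4)

note 8 onset = 36/7b = 2320.086ms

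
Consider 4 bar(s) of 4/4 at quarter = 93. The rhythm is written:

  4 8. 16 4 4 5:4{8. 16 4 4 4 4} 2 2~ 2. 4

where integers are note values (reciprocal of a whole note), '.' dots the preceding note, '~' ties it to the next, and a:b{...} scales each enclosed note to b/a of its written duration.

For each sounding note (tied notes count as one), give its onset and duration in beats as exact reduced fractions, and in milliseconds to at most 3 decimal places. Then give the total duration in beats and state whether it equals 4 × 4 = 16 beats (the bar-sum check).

1) 0.0ms=0b +645.161ms=1b
2) 645.161ms=1b +483.871ms=3/4b
3) 1129.032ms=7/4b +161.29ms=1/4b
4) 1290.323ms=2b +645.161ms=1b
5) 1935.484ms=3b +645.161ms=1b
6) 2580.645ms=4b +387.097ms=3/5b
7) 2967.742ms=23/5b +129.032ms=1/5b
8) 3096.774ms=24/5b +516.129ms=4/5b
9) 3612.903ms=28/5b +516.129ms=4/5b
10) 4129.032ms=32/5b +516.129ms=4/5b
11) 4645.161ms=36/5b +516.129ms=4/5b
12) 5161.29ms=8b +1290.323ms=2b
13) 6451.613ms=10b +3225.806ms=5b
14) 9677.419ms=15b +645.161ms=1b
Σ=16b of 16 (93bpm 4/4) — PASS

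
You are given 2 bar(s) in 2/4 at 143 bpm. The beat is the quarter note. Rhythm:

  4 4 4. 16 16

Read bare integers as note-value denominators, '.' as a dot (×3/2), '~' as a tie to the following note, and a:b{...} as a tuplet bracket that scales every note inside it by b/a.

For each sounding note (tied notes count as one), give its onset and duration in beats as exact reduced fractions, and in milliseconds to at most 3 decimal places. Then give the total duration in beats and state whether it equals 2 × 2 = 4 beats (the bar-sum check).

1) 0.0ms=0b +419.58ms=1b
2) 419.58ms=1b +419.58ms=1b
3) 839.161ms=2b +629.371ms=3/2b
4) 1468.531ms=7/2b +104.895ms=1/4b
5) 1573.427ms=15/4b +104.895ms=1/4b
Σ=4b of 4 (143bpm 2/4) — PASS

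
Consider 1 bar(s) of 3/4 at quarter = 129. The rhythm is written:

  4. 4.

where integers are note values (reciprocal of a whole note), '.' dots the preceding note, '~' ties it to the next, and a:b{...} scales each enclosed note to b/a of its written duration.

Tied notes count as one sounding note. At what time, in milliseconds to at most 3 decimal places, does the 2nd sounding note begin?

1. 0.0ms @ 0 + 697.674ms (3/2)
2. 697.674ms @ 3/2 + 697.674ms (3/2)

note 2 onset = 3/2b = 697.674ms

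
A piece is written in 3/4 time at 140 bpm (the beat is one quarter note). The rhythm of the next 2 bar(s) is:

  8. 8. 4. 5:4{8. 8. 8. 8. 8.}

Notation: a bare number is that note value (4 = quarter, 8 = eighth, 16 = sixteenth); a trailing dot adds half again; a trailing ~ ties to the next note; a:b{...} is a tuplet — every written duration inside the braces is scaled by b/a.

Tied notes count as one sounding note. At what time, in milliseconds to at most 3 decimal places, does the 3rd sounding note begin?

1. 0.0ms @ 0 + 321.429ms (3/4)
2. 321.429ms @ 3/4 + 321.429ms (3/4)
3. 642.857ms @ 3/2 + 642.857ms (3/2)
4. 1285.714ms @ 3 + 257.143ms (3/5)
5. 1542.857ms @ 18/5 + 257.143ms (3/5)
6. 1800.0ms @ 21/5 + 257.143ms (3/5)
7. 2057.143ms @ 24/5 + 257.143ms (3/5)
8. 2314.286ms @ 27/5 + 257.143ms (3/5)

note 3 onset = 3/2b = 642.857ms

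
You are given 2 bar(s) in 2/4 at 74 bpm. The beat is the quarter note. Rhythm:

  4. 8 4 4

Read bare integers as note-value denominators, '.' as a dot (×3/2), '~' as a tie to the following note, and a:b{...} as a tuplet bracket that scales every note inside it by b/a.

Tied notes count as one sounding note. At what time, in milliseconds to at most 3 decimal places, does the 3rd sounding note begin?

1. 0.0ms @ 0 + 1216.216ms (3/2)
2. 1216.216ms @ 3/2 + 405.405ms (1/2)
3. 1621.622ms @ 2 + 810.811ms (1)
4. 2432.432ms @ 3 + 810.811ms (1)

note 3 onset = 2b = 1621.622ms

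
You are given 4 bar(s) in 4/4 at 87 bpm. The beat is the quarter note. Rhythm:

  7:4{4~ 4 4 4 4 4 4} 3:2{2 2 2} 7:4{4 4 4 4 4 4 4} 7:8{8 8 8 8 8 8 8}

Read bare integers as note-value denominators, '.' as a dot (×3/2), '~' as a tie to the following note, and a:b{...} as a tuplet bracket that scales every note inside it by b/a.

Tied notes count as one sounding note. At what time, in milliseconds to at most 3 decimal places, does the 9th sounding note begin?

note 9 onset = 20/3b = 4597.701ms

1. 0.0ms @ 0 + 788.177ms (8/7)
2. 788.177ms @ 8/7 + 394.089ms (4/7)
3. 1182.266ms @ 12/7 + 394.089ms (4/7)
4. 1576.355ms @ 16/7 + 394.089ms (4/7)
5. 1970.443ms @ 20/7 + 394.089ms (4/7)
6. 2364.532ms @ 24/7 + 394.089ms (4/7)
7. 2758.621ms @ 4 + 919.54ms (4/3)
8. 3678.161ms @ 16/3 + 919.54ms (4/3)
9. 4597.701ms @ 20/3 + 919.54ms (4/3)
10. 5517.241ms @ 8 + 394.089ms (4/7)
11. 5911.33ms @ 60/7 + 394.089ms (4/7)
12. 6305.419ms @ 64/7 + 394.089ms (4/7)
13. 6699.507ms @ 68/7 + 394.089ms (4/7)
14. 7093.596ms @ 72/7 + 394.089ms (4/7)
15. 7487.685ms @ 76/7 + 394.089ms (4/7)
16. 7881.773ms @ 80/7 + 394.089ms (4/7)
17. 8275.862ms @ 12 + 394.089ms (4/7)
18. 8669.951ms @ 88/7 + 394.089ms (4/7)
19. 9064.039ms @ 92/7 + 394.089ms (4/7)
20. 9458.128ms @ 96/7 + 394.089ms (4/7)
21. 9852.217ms @ 100/7 + 394.089ms (4/7)
22. 10246.305ms @ 104/7 + 394.089ms (4/7)
23. 10640.394ms @ 108/7 + 394.089ms (4/7)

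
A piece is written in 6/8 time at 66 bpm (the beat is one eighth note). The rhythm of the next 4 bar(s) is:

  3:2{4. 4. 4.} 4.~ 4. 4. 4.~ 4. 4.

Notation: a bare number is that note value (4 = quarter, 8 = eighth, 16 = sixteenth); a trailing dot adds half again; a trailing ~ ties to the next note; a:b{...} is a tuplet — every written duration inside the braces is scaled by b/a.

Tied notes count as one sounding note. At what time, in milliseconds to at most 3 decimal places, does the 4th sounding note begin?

note 4 onset = 6b = 5454.545ms

1. 0.0ms @ 0 + 1818.182ms (2)
2. 1818.182ms @ 2 + 1818.182ms (2)
3. 3636.364ms @ 4 + 1818.182ms (2)
4. 5454.545ms @ 6 + 5454.545ms (6)
5. 10909.091ms @ 12 + 2727.273ms (3)
6. 13636.364ms @ 15 + 5454.545ms (6)
7. 19090.909ms @ 21 + 2727.273ms (3)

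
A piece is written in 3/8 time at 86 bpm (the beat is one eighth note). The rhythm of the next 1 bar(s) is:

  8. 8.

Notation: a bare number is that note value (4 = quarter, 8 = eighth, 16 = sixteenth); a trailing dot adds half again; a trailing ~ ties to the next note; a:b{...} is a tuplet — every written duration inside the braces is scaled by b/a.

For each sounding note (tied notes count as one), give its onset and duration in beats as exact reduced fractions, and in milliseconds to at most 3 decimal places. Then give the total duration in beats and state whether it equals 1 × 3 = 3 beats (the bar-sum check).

1) 0.0ms=0b +1046.512ms=3/2b
2) 1046.512ms=3/2b +1046.512ms=3/2b
Σ=3b of 3 (86bpm 3/8) — PASS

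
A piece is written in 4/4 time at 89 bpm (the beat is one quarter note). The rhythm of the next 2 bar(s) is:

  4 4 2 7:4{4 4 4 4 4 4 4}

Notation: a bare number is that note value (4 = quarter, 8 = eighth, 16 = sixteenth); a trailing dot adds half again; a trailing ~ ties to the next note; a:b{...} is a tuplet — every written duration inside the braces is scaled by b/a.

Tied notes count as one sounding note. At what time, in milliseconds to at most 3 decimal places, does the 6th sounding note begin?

1. 0.0ms @ 0 + 674.157ms (1)
2. 674.157ms @ 1 + 674.157ms (1)
3. 1348.315ms @ 2 + 1348.315ms (2)
4. 2696.629ms @ 4 + 385.233ms (4/7)
5. 3081.862ms @ 32/7 + 385.233ms (4/7)
6. 3467.095ms @ 36/7 + 385.233ms (4/7)
7. 3852.327ms @ 40/7 + 385.233ms (4/7)
8. 4237.56ms @ 44/7 + 385.233ms (4/7)
9. 4622.793ms @ 48/7 + 385.233ms (4/7)
10. 5008.026ms @ 52/7 + 385.233ms (4/7)

note 6 onset = 36/7b = 3467.095ms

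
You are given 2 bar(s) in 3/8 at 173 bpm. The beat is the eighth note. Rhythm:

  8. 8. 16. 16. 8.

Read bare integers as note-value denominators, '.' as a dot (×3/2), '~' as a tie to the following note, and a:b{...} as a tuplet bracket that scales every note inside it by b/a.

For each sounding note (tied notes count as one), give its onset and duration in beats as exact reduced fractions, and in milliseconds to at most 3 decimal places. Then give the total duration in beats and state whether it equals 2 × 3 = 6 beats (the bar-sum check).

1) 0.0ms=0b +520.231ms=3/2b
2) 520.231ms=3/2b +520.231ms=3/2b
3) 1040.462ms=3b +260.116ms=3/4b
4) 1300.578ms=15/4b +260.116ms=3/4b
5) 1560.694ms=9/2b +520.231ms=3/2b
Σ=6b of 6 (173bpm 3/8) — PASS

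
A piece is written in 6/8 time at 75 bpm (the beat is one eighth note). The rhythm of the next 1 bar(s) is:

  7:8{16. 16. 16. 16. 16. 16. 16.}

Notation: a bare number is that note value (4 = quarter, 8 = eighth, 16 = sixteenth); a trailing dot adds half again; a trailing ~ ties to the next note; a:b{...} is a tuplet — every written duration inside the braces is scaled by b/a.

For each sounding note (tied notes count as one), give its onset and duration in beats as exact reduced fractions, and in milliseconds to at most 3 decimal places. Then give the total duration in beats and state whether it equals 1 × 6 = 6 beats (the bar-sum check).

1) 0.0ms=0b +685.714ms=6/7b
2) 685.714ms=6/7b +685.714ms=6/7b
3) 1371.429ms=12/7b +685.714ms=6/7b
4) 2057.143ms=18/7b +685.714ms=6/7b
5) 2742.857ms=24/7b +685.714ms=6/7b
6) 3428.571ms=30/7b +685.714ms=6/7b
7) 4114.286ms=36/7b +685.714ms=6/7b
Σ=6b of 6 (75bpm 6/8) — PASS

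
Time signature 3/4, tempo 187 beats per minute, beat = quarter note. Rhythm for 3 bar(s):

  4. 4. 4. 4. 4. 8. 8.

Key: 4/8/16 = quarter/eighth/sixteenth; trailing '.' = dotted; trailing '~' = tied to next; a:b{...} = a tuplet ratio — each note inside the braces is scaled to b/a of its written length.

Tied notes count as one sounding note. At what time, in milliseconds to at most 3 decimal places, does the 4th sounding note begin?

1. 0.0ms @ 0 + 481.283ms (3/2)
2. 481.283ms @ 3/2 + 481.283ms (3/2)
3. 962.567ms @ 3 + 481.283ms (3/2)
4. 1443.85ms @ 9/2 + 481.283ms (3/2)
5. 1925.134ms @ 6 + 481.283ms (3/2)
6. 2406.417ms @ 15/2 + 240.642ms (3/4)
7. 2647.059ms @ 33/4 + 240.642ms (3/4)

note 4 onset = 9/2b = 1443.85ms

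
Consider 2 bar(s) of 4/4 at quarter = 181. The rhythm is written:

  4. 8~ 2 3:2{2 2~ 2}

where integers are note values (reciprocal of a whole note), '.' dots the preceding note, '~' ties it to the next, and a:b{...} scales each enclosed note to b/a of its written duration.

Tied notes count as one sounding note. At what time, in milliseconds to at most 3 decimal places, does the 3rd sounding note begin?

1. 0.0ms @ 0 + 497.238ms (3/2)
2. 497.238ms @ 3/2 + 828.729ms (5/2)
3. 1325.967ms @ 4 + 441.989ms (4/3)
4. 1767.956ms @ 16/3 + 883.978ms (8/3)

note 3 onset = 4b = 1325.967ms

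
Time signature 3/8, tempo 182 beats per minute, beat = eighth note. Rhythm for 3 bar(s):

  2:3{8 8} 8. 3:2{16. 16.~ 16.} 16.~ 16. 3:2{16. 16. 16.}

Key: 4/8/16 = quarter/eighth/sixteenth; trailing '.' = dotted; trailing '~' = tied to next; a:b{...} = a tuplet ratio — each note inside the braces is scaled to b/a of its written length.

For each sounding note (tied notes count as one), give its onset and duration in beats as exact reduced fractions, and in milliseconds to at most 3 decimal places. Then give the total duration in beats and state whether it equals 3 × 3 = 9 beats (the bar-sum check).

1) 0.0ms=0b +494.505ms=3/2b
2) 494.505ms=3/2b +494.505ms=3/2b
3) 989.011ms=3b +494.505ms=3/2b
4) 1483.516ms=9/2b +164.835ms=1/2b
5) 1648.352ms=5b +329.67ms=1b
6) 1978.022ms=6b +494.505ms=3/2b
7) 2472.527ms=15/2b +164.835ms=1/2b
8) 2637.363ms=8b +164.835ms=1/2b
9) 2802.198ms=17/2b +164.835ms=1/2b
Σ=9b of 9 (182bpm 3/8) — PASS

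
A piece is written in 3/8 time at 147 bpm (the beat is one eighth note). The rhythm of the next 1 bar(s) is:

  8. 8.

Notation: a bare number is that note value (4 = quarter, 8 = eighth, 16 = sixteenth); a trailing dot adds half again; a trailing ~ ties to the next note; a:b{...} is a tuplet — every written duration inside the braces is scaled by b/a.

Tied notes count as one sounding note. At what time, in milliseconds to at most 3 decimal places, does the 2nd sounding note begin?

1. 0.0ms @ 0 + 612.245ms (3/2)
2. 612.245ms @ 3/2 + 612.245ms (3/2)

note 2 onset = 3/2b = 612.245ms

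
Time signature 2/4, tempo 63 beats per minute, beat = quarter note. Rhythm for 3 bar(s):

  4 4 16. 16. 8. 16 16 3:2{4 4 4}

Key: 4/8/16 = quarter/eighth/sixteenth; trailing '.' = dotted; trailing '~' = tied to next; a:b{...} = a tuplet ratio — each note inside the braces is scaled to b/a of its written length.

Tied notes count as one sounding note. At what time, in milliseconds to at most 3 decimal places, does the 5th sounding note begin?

note 5 onset = 11/4b = 2619.048ms

1. 0.0ms @ 0 + 952.381ms (1)
2. 952.381ms @ 1 + 952.381ms (1)
3. 1904.762ms @ 2 + 357.143ms (3/8)
4. 2261.905ms @ 19/8 + 357.143ms (3/8)
5. 2619.048ms @ 11/4 + 714.286ms (3/4)
6. 3333.333ms @ 7/2 + 238.095ms (1/4)
7. 3571.429ms @ 15/4 + 238.095ms (1/4)
8. 3809.524ms @ 4 + 634.921ms (2/3)
9. 4444.444ms @ 14/3 + 634.921ms (2/3)
10. 5079.365ms @ 16/3 + 634.921ms (2/3)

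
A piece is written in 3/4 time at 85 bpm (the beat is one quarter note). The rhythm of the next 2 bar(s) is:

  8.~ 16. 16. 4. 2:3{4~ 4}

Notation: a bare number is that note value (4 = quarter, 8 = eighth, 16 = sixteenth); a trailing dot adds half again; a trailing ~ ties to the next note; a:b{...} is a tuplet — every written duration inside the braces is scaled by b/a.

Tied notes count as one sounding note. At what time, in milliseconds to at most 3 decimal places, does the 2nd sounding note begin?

1. 0.0ms @ 0 + 794.118ms (9/8)
2. 794.118ms @ 9/8 + 264.706ms (3/8)
3. 1058.824ms @ 3/2 + 1058.824ms (3/2)
4. 2117.647ms @ 3 + 2117.647ms (3)

note 2 onset = 9/8b = 794.118ms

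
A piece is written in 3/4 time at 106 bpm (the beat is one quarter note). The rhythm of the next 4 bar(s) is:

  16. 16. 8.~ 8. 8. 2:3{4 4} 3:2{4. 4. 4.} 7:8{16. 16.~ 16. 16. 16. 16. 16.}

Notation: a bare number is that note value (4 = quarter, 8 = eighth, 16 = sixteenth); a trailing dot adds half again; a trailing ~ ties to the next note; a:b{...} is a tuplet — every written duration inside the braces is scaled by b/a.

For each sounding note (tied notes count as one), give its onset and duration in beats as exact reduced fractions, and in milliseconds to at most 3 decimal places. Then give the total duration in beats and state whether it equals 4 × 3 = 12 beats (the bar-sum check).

1) 0.0ms=0b +212.264ms=3/8b
2) 212.264ms=3/8b +212.264ms=3/8b
3) 424.528ms=3/4b +849.057ms=3/2b
4) 1273.585ms=9/4b +424.528ms=3/4b
5) 1698.113ms=3b +849.057ms=3/2b
6) 2547.17ms=9/2b +849.057ms=3/2b
7) 3396.226ms=6b +566.038ms=1b
8) 3962.264ms=7b +566.038ms=1b
9) 4528.302ms=8b +566.038ms=1b
10) 5094.34ms=9b +242.588ms=3/7b
11) 5336.927ms=66/7b +485.175ms=6/7b
12) 5822.102ms=72/7b +242.588ms=3/7b
13) 6064.69ms=75/7b +242.588ms=3/7b
14) 6307.278ms=78/7b +242.588ms=3/7b
15) 6549.865ms=81/7b +242.588ms=3/7b
Σ=12b of 12 (106bpm 3/4) — PASS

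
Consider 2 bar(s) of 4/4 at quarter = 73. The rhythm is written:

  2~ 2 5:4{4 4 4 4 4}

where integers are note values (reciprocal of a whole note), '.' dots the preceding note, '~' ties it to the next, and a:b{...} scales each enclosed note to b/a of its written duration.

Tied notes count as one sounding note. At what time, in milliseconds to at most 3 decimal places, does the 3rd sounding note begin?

1. 0.0ms @ 0 + 3287.671ms (4)
2. 3287.671ms @ 4 + 657.534ms (4/5)
3. 3945.205ms @ 24/5 + 657.534ms (4/5)
4. 4602.74ms @ 28/5 + 657.534ms (4/5)
5. 5260.274ms @ 32/5 + 657.534ms (4/5)
6. 5917.808ms @ 36/5 + 657.534ms (4/5)

note 3 onset = 24/5b = 3945.205ms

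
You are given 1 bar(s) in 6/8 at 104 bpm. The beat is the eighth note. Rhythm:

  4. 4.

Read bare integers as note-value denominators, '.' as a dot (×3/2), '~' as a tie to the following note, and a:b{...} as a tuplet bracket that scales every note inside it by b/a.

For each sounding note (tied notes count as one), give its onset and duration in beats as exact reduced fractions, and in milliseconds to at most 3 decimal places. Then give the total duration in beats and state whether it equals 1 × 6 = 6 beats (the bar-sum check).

1) 0.0ms=0b +1730.769ms=3b
2) 1730.769ms=3b +1730.769ms=3b
Σ=6b of 6 (104bpm 6/8) — PASS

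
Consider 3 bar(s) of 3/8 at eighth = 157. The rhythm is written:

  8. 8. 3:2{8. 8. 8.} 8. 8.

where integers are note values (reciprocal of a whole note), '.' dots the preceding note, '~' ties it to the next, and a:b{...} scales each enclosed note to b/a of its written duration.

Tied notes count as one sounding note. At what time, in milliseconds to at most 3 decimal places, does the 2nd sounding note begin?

note 2 onset = 3/2b = 573.248ms

1. 0.0ms @ 0 + 573.248ms (3/2)
2. 573.248ms @ 3/2 + 573.248ms (3/2)
3. 1146.497ms @ 3 + 382.166ms (1)
4. 1528.662ms @ 4 + 382.166ms (1)
5. 1910.828ms @ 5 + 382.166ms (1)
6. 2292.994ms @ 6 + 573.248ms (3/2)
7. 2866.242ms @ 15/2 + 573.248ms (3/2)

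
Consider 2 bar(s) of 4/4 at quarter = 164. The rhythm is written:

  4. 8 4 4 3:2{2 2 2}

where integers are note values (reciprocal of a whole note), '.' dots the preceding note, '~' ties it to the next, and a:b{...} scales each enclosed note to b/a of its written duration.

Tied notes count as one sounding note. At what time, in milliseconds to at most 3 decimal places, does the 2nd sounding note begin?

1. 0.0ms @ 0 + 548.78ms (3/2)
2. 548.78ms @ 3/2 + 182.927ms (1/2)
3. 731.707ms @ 2 + 365.854ms (1)
4. 1097.561ms @ 3 + 365.854ms (1)
5. 1463.415ms @ 4 + 487.805ms (4/3)
6. 1951.22ms @ 16/3 + 487.805ms (4/3)
7. 2439.024ms @ 20/3 + 487.805ms (4/3)

note 2 onset = 3/2b = 548.78ms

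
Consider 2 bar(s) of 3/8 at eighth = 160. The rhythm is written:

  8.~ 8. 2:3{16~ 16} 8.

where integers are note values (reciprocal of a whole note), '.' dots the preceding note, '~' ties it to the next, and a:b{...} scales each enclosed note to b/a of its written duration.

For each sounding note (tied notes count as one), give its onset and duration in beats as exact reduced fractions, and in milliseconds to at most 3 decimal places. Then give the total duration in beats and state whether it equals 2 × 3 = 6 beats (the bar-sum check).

1) 0.0ms=0b +1125.0ms=3b
2) 1125.0ms=3b +562.5ms=3/2b
3) 1687.5ms=9/2b +562.5ms=3/2b
Σ=6b of 6 (160bpm 3/8) — PASS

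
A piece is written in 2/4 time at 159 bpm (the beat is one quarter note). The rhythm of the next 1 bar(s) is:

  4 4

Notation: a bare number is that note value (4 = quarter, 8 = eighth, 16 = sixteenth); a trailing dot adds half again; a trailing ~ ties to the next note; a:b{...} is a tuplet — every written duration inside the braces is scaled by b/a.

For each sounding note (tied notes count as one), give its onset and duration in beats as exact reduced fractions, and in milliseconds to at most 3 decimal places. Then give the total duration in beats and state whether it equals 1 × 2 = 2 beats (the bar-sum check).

1) 0.0ms=0b +377.358ms=1b
2) 377.358ms=1b +377.358ms=1b
Σ=2b of 2 (159bpm 2/4) — PASS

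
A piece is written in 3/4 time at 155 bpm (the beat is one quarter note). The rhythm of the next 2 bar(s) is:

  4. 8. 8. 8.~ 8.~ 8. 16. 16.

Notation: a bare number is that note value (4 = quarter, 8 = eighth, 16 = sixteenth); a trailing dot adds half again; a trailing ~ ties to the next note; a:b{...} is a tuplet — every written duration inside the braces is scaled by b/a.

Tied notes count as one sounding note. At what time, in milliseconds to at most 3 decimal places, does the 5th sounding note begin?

1. 0.0ms @ 0 + 580.645ms (3/2)
2. 580.645ms @ 3/2 + 290.323ms (3/4)
3. 870.968ms @ 9/4 + 290.323ms (3/4)
4. 1161.29ms @ 3 + 870.968ms (9/4)
5. 2032.258ms @ 21/4 + 145.161ms (3/8)
6. 2177.419ms @ 45/8 + 145.161ms (3/8)

note 5 onset = 21/4b = 2032.258ms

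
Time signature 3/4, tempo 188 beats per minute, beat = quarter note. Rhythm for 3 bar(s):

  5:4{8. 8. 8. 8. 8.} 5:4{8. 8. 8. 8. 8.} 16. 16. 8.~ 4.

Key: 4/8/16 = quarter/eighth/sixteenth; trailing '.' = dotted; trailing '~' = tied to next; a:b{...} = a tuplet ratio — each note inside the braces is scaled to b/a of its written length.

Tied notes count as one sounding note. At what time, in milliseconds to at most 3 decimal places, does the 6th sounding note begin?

note 6 onset = 3b = 957.447ms

1. 0.0ms @ 0 + 191.489ms (3/5)
2. 191.489ms @ 3/5 + 191.489ms (3/5)
3. 382.979ms @ 6/5 + 191.489ms (3/5)
4. 574.468ms @ 9/5 + 191.489ms (3/5)
5. 765.957ms @ 12/5 + 191.489ms (3/5)
6. 957.447ms @ 3 + 191.489ms (3/5)
7. 1148.936ms @ 18/5 + 191.489ms (3/5)
8. 1340.426ms @ 21/5 + 191.489ms (3/5)
9. 1531.915ms @ 24/5 + 191.489ms (3/5)
10. 1723.404ms @ 27/5 + 191.489ms (3/5)
11. 1914.894ms @ 6 + 119.681ms (3/8)
12. 2034.574ms @ 51/8 + 119.681ms (3/8)
13. 2154.255ms @ 27/4 + 718.085ms (9/4)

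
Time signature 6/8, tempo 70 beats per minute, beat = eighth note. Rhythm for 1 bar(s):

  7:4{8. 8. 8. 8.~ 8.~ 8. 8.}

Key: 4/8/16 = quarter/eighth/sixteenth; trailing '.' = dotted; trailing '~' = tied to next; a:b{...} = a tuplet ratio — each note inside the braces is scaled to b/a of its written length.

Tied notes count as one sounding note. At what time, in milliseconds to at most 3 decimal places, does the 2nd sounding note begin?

note 2 onset = 6/7b = 734.694ms

1. 0.0ms @ 0 + 734.694ms (6/7)
2. 734.694ms @ 6/7 + 734.694ms (6/7)
3. 1469.388ms @ 12/7 + 734.694ms (6/7)
4. 2204.082ms @ 18/7 + 2204.082ms (18/7)
5. 4408.163ms @ 36/7 + 734.694ms (6/7)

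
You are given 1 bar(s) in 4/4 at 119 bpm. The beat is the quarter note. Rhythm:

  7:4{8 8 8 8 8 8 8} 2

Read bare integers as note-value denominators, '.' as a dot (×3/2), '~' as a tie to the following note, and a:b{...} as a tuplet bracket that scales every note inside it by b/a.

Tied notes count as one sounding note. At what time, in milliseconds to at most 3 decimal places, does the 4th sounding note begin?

1. 0.0ms @ 0 + 144.058ms (2/7)
2. 144.058ms @ 2/7 + 144.058ms (2/7)
3. 288.115ms @ 4/7 + 144.058ms (2/7)
4. 432.173ms @ 6/7 + 144.058ms (2/7)
5. 576.23ms @ 8/7 + 144.058ms (2/7)
6. 720.288ms @ 10/7 + 144.058ms (2/7)
7. 864.346ms @ 12/7 + 144.058ms (2/7)
8. 1008.403ms @ 2 + 1008.403ms (2)

note 4 onset = 6/7b = 432.173ms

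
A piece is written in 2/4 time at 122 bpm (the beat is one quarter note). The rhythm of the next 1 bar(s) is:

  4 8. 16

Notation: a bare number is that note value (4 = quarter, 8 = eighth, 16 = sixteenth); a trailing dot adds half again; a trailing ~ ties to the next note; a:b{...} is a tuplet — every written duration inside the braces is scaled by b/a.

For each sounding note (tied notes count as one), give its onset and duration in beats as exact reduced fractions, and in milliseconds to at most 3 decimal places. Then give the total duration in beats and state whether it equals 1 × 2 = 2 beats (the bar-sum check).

1) 0.0ms=0b +491.803ms=1b
2) 491.803ms=1b +368.852ms=3/4b
3) 860.656ms=7/4b +122.951ms=1/4b
Σ=2b of 2 (122bpm 2/4) — PASS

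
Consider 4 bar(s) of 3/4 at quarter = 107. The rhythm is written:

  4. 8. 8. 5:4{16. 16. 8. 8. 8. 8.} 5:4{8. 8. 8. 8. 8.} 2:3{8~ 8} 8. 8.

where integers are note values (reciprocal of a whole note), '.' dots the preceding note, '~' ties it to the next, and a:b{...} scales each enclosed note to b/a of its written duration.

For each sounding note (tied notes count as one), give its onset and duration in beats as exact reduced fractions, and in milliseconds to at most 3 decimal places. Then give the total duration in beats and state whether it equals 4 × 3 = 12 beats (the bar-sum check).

1) 0.0ms=0b +841.121ms=3/2b
2) 841.121ms=3/2b +420.561ms=3/4b
3) 1261.682ms=9/4b +420.561ms=3/4b
4) 1682.243ms=3b +168.224ms=3/10b
5) 1850.467ms=33/10b +168.224ms=3/10b
6) 2018.692ms=18/5b +336.449ms=3/5b
7) 2355.14ms=21/5b +336.449ms=3/5b
8) 2691.589ms=24/5b +336.449ms=3/5b
9) 3028.037ms=27/5b +336.449ms=3/5b
10) 3364.486ms=6b +336.449ms=3/5b
11) 3700.935ms=33/5b +336.449ms=3/5b
12) 4037.383ms=36/5b +336.449ms=3/5b
13) 4373.832ms=39/5b +336.449ms=3/5b
14) 4710.28ms=42/5b +336.449ms=3/5b
15) 5046.729ms=9b +841.121ms=3/2b
16) 5887.85ms=21/2b +420.561ms=3/4b
17) 6308.411ms=45/4b +420.561ms=3/4b
Σ=12b of 12 (107bpm 3/4) — PASS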